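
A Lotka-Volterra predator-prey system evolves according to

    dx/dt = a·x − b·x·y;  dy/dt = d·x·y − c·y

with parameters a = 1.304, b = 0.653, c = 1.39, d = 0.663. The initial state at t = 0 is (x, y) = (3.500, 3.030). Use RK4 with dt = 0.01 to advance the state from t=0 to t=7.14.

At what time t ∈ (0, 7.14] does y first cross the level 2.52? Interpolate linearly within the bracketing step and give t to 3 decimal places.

t = 1.386

t=0.000: state=(3.500, 3.030)
step 1 (dt=0.01): k1=(-2.361, 2.819), k2=(-2.385, 2.809), k3=(-2.385, 2.808), k4=(-2.409, 2.797); state += dt/6·(k1+2k2+2k3+k4)
t=0.010: state=(3.476, 3.058)
t=0.020: state=(3.452, 3.086)
t=0.030: state=(3.427, 3.114)
continuing one RK4 step at a time; state shown every 25 steps (Δt=0.25):
t=0.250: state=(2.807, 3.618)
t=0.500: state=(2.105, 3.834)
t=0.750: state=(1.574, 3.664)
t=1.000: state=(1.237, 3.260)
t=1.250: state=(1.047, 2.778)
t=1.380: state=(0.990, 2.531)
next step: t=1.390: state=(0.987, 2.512) — y has crossed 2.52
linear interpolation between t=1.380 (2.53091) and t=1.390 (2.51238) → t≈1.386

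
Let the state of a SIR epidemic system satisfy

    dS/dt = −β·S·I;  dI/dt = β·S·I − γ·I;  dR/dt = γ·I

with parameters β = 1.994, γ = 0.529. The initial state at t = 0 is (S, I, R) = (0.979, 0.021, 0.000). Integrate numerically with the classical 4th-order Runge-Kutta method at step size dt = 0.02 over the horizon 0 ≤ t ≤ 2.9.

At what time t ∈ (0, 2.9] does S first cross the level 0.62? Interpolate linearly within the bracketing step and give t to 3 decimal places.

t = 2.137

t=0.000: state=(0.979, 0.021, 0.000)
step 1 (dt=0.02): k1=(-0.041, 0.030, 0.011), k2=(-0.042, 0.030, 0.011), k3=(-0.042, 0.030, 0.011), k4=(-0.042, 0.031, 0.011); state += dt/6·(k1+2k2+2k3+k4)
t=0.020: state=(0.978, 0.022, 0.000)
t=0.040: state=(0.977, 0.022, 0.000)
t=0.060: state=(0.976, 0.023, 0.001)
continuing one RK4 step at a time; state shown every 5 steps (Δt=0.1):
t=0.100: state=(0.975, 0.024, 0.001)
t=0.200: state=(0.970, 0.028, 0.003)
t=0.300: state=(0.964, 0.032, 0.004)
t=0.400: state=(0.957, 0.037, 0.006)
t=0.500: state=(0.950, 0.042, 0.008)
t=0.600: state=(0.941, 0.048, 0.010)
t=0.700: state=(0.932, 0.055, 0.013)
t=0.800: state=(0.921, 0.063, 0.016)
t=0.900: state=(0.908, 0.072, 0.020)
t=1.000: state=(0.895, 0.082, 0.024)
t=1.100: state=(0.879, 0.092, 0.029)
t=1.200: state=(0.862, 0.104, 0.034)
t=1.300: state=(0.843, 0.117, 0.040)
t=1.400: state=(0.823, 0.131, 0.046)
t=1.500: state=(0.800, 0.146, 0.053)
t=1.600: state=(0.776, 0.162, 0.062)
t=1.700: state=(0.750, 0.179, 0.071)
t=1.800: state=(0.723, 0.197, 0.081)
t=1.900: state=(0.694, 0.215, 0.091)
t=2.000: state=(0.663, 0.233, 0.103)
t=2.100: state=(0.632, 0.252, 0.116)
t=2.120: state=(0.626, 0.256, 0.119)
next step: t=2.140: state=(0.619, 0.259, 0.122) — S has crossed 0.62
linear interpolation between t=2.120 (0.62551) and t=2.140 (0.61912) → t≈2.137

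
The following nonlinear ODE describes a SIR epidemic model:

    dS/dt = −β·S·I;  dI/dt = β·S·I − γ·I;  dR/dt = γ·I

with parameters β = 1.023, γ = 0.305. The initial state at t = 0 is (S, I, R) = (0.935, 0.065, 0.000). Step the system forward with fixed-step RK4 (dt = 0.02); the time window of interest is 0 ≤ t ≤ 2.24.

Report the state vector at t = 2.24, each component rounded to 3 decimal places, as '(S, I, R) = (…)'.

t=0.000: state=(0.935, 0.065, 0.000)
step 1 (dt=0.02): k1=(-0.062, 0.042, 0.020), k2=(-0.063, 0.043, 0.020), k3=(-0.063, 0.043, 0.020), k4=(-0.063, 0.043, 0.020); state += dt/6·(k1+2k2+2k3+k4)
t=0.020: state=(0.934, 0.066, 0.000)
t=0.040: state=(0.932, 0.067, 0.001)
t=0.060: state=(0.931, 0.068, 0.001)
continuing one RK4 step at a time; state shown every 5 steps (Δt=0.1):
t=0.100: state=(0.929, 0.069, 0.002)
t=0.200: state=(0.922, 0.074, 0.004)
t=0.300: state=(0.915, 0.079, 0.007)
t=0.400: state=(0.907, 0.084, 0.009)
t=0.500: state=(0.899, 0.089, 0.012)
t=0.600: state=(0.891, 0.095, 0.014)
t=0.700: state=(0.882, 0.101, 0.017)
t=0.800: state=(0.872, 0.107, 0.021)
t=0.900: state=(0.863, 0.113, 0.024)
t=1.000: state=(0.852, 0.120, 0.028)
t=1.100: state=(0.842, 0.127, 0.031)
t=1.200: state=(0.831, 0.134, 0.035)
t=1.300: state=(0.819, 0.142, 0.039)
t=1.400: state=(0.807, 0.149, 0.044)
t=1.500: state=(0.794, 0.157, 0.049)
t=1.600: state=(0.781, 0.165, 0.054)
t=1.700: state=(0.768, 0.173, 0.059)
t=1.800: state=(0.754, 0.182, 0.064)
t=1.900: state=(0.740, 0.190, 0.070)
t=2.000: state=(0.725, 0.199, 0.076)
t=2.100: state=(0.710, 0.208, 0.082)
t=2.200: state=(0.695, 0.216, 0.088)
t=2.240: state=(0.689, 0.220, 0.091)

(S, I, R) = (0.689, 0.220, 0.091)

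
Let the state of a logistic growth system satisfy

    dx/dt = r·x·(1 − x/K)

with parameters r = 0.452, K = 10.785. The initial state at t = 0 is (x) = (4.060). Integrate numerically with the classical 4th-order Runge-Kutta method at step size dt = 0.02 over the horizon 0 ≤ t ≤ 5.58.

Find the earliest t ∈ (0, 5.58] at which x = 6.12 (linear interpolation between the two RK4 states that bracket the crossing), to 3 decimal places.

t=0.000: state=(4.060)
step 1 (dt=0.02): k1=(1.144), k2=(1.146), k3=(1.146), k4=(1.147); state += dt/6·(k1+2k2+2k3+k4)
t=0.020: state=(4.083)
t=0.040: state=(4.106)
t=0.060: state=(4.129)
continuing one RK4 step at a time; state shown every 10 steps (Δt=0.2):
t=0.200: state=(4.291)
t=0.400: state=(4.527)
t=0.600: state=(4.766)
t=0.800: state=(5.007)
t=1.000: state=(5.251)
t=1.200: state=(5.494)
t=1.400: state=(5.738)
t=1.600: state=(5.979)
t=1.700: state=(6.100)
next step: t=1.720: state=(6.123) — x has crossed 6.12
linear interpolation between t=1.700 (6.09954) and t=1.720 (6.12349) → t≈1.717

t = 1.717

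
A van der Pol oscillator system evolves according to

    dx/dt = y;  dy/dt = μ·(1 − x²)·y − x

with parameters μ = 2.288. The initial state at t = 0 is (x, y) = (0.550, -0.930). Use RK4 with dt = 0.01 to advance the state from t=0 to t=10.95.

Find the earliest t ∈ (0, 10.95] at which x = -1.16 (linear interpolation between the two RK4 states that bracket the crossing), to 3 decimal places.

t=0.000: state=(0.550, -0.930)
step 1 (dt=0.01): k1=(-0.930, -2.034), k2=(-0.940, -2.057), k3=(-0.940, -2.057), k4=(-0.951, -2.080); state += dt/6·(k1+2k2+2k3+k4)
t=0.010: state=(0.541, -0.951)
t=0.020: state=(0.531, -0.972)
t=0.030: state=(0.521, -0.993)
continuing one RK4 step at a time; state shown every 50 steps (Δt=0.5):
t=0.500: state=(-0.309, -2.846)
t=0.750: state=(-1.146, -3.457)
next step: t=0.760: state=(-1.180, -3.418) — x has crossed -1.16
linear interpolation between t=0.750 (-1.14593) and t=0.760 (-1.18031) → t≈0.754

t = 0.754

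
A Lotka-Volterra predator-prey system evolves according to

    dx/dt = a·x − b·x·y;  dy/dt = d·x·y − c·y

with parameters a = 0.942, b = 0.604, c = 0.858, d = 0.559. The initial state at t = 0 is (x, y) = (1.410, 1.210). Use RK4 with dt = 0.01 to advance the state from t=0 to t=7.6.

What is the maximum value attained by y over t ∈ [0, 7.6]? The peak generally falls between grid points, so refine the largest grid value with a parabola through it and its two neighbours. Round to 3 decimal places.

t=0.000: state=(1.410, 1.210)
step 1 (dt=0.01): k1=(0.298, -0.084), k2=(0.298, -0.083), k3=(0.298, -0.083), k4=(0.299, -0.082); state += dt/6·(k1+2k2+2k3+k4)
t=0.010: state=(1.413, 1.209)
t=0.020: state=(1.416, 1.208)
t=0.030: state=(1.419, 1.208)
continuing one RK4 step at a time; state shown every 25 steps (Δt=0.25):
t=0.250: state=(1.488, 1.195)
t=0.500: state=(1.573, 1.195)
t=0.750: state=(1.660, 1.208)
t=1.000: state=(1.747, 1.237)
t=1.250: state=(1.829, 1.282)
t=1.500: state=(1.899, 1.343)
t=1.750: state=(1.951, 1.418)
t=2.000: state=(1.980, 1.507)
t=2.250: state=(1.982, 1.604)
t=2.500: state=(1.954, 1.705)
t=2.750: state=(1.897, 1.801)
t=3.000: state=(1.818, 1.884)
t=3.250: state=(1.722, 1.947)
t=3.500: state=(1.619, 1.985)
t=3.750: state=(1.517, 1.994)
t=4.000: state=(1.422, 1.975)
t=4.250: state=(1.339, 1.933)
t=4.500: state=(1.272, 1.871)
t=4.750: state=(1.220, 1.797)
t=5.000: state=(1.184, 1.715)
t=5.250: state=(1.164, 1.630)
t=5.500: state=(1.159, 1.547)
t=5.750: state=(1.168, 1.469)
t=6.000: state=(1.191, 1.397)
t=6.250: state=(1.226, 1.335)
t=6.500: state=(1.274, 1.282)
t=6.750: state=(1.333, 1.241)
t=7.000: state=(1.401, 1.213)
t=7.250: state=(1.479, 1.196)
t=7.500: state=(1.563, 1.194)
t=7.600: state=(1.597, 1.197)
largest grid value and its neighbours: y(3.690)=1.99409, y(3.700)=1.99413, y(3.710)=1.99413
parabola through these three points peaks at t≈3.704 with y≈1.99414

max y = 1.994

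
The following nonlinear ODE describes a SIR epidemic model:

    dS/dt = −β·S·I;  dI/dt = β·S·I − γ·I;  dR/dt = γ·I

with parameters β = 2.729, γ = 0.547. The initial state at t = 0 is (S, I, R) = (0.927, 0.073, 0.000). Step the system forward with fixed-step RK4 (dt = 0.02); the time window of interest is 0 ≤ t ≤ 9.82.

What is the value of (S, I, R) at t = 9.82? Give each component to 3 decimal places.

(S, I, R) = (0.007, 0.011, 0.982)

t=0.000: state=(0.927, 0.073, 0.000)
step 1 (dt=0.02): k1=(-0.185, 0.145, 0.040), k2=(-0.188, 0.147, 0.041), k3=(-0.188, 0.147, 0.041), k4=(-0.191, 0.150, 0.042); state += dt/6·(k1+2k2+2k3+k4)
t=0.020: state=(0.923, 0.076, 0.001)
t=0.040: state=(0.919, 0.079, 0.002)
t=0.060: state=(0.915, 0.082, 0.003)
continuing one RK4 step at a time; state shown every 25 steps (Δt=0.5):
t=0.500: state=(0.786, 0.181, 0.033)
t=1.000: state=(0.551, 0.345, 0.104)
t=1.500: state=(0.312, 0.470, 0.218)
t=2.000: state=(0.161, 0.488, 0.351)
t=2.500: state=(0.085, 0.436, 0.479)
t=3.000: state=(0.049, 0.363, 0.588)
t=3.500: state=(0.032, 0.291, 0.677)
t=4.000: state=(0.022, 0.230, 0.748)
t=4.500: state=(0.017, 0.179, 0.804)
t=5.000: state=(0.014, 0.139, 0.847)
t=5.500: state=(0.011, 0.108, 0.881)
t=6.000: state=(0.010, 0.083, 0.907)
t=6.500: state=(0.009, 0.064, 0.927)
t=7.000: state=(0.008, 0.049, 0.942)
t=7.500: state=(0.008, 0.038, 0.954)
t=8.000: state=(0.008, 0.029, 0.963)
t=8.500: state=(0.007, 0.022, 0.970)
t=9.000: state=(0.007, 0.017, 0.976)
t=9.500: state=(0.007, 0.013, 0.980)
t=9.820: state=(0.007, 0.011, 0.982)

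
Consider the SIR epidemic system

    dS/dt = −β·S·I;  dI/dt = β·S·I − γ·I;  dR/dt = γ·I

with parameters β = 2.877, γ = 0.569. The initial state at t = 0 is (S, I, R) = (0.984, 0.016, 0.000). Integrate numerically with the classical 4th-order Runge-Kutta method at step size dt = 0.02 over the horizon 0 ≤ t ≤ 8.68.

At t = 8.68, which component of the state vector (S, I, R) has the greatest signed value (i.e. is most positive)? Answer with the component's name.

t=0.000: state=(0.984, 0.016, 0.000)
step 1 (dt=0.02): k1=(-0.045, 0.036, 0.009), k2=(-0.046, 0.037, 0.009), k3=(-0.046, 0.037, 0.009), k4=(-0.047, 0.038, 0.010); state += dt/6·(k1+2k2+2k3+k4)
t=0.020: state=(0.983, 0.017, 0.000)
t=0.040: state=(0.982, 0.018, 0.000)
t=0.060: state=(0.981, 0.018, 0.001)
continuing one RK4 step at a time; state shown every 25 steps (Δt=0.5):
t=0.500: state=(0.943, 0.048, 0.008)
t=1.000: state=(0.835, 0.132, 0.032)
t=1.500: state=(0.622, 0.287, 0.091)
t=2.000: state=(0.366, 0.439, 0.196)
t=2.500: state=(0.186, 0.485, 0.330)
t=3.000: state=(0.095, 0.442, 0.463)
t=3.500: state=(0.053, 0.369, 0.579)
t=4.000: state=(0.033, 0.294, 0.673)
t=4.500: state=(0.023, 0.230, 0.747)
t=5.000: state=(0.017, 0.178, 0.805)
t=5.500: state=(0.013, 0.137, 0.850)
t=6.000: state=(0.011, 0.105, 0.884)
t=6.500: state=(0.010, 0.080, 0.910)
t=7.000: state=(0.009, 0.061, 0.930)
t=7.500: state=(0.008, 0.047, 0.945)
t=8.000: state=(0.008, 0.035, 0.957)
t=8.500: state=(0.007, 0.027, 0.966)
t=8.680: state=(0.007, 0.024, 0.968)
compare at T: S=0.007, I=0.024, R=0.968

largest component: R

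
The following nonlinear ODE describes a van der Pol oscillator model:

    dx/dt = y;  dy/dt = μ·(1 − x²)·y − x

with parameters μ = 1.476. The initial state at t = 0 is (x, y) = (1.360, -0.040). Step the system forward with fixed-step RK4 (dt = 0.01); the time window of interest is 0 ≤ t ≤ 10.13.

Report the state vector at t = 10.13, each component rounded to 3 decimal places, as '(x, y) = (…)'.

t=0.000: state=(1.360, -0.040)
step 1 (dt=0.01): k1=(-0.040, -1.310), k2=(-0.047, -1.301), k3=(-0.047, -1.301), k4=(-0.053, -1.293); state += dt/6·(k1+2k2+2k3+k4)
t=0.010: state=(1.360, -0.053)
t=0.020: state=(1.359, -0.066)
t=0.030: state=(1.358, -0.079)
continuing one RK4 step at a time; state shown every 50 steps (Δt=0.5):
t=0.500: state=(1.204, -0.543)
t=1.000: state=(0.819, -1.039)
t=1.500: state=(0.070, -2.119)
t=2.000: state=(-1.306, -2.761)
t=2.500: state=(-1.978, -0.165)
t=3.000: state=(-1.875, 0.398)
t=3.500: state=(-1.637, 0.546)
t=4.000: state=(-1.322, 0.733)
t=4.500: state=(-0.868, 1.144)
t=5.000: state=(-0.061, 2.269)
t=5.500: state=(1.387, 2.777)
t=6.000: state=(2.013, 0.092)
t=6.500: state=(1.895, -0.404)
t=7.000: state=(1.658, -0.539)
t=7.500: state=(1.349, -0.716)
t=8.000: state=(0.909, -1.099)
t=8.500: state=(0.141, -2.149)
t=9.000: state=(-1.283, -2.946)
t=9.500: state=(-2.008, -0.187)
t=10.000: state=(-1.910, 0.391)
t=10.130: state=(-1.856, 0.434)

(x, y) = (-1.856, 0.434)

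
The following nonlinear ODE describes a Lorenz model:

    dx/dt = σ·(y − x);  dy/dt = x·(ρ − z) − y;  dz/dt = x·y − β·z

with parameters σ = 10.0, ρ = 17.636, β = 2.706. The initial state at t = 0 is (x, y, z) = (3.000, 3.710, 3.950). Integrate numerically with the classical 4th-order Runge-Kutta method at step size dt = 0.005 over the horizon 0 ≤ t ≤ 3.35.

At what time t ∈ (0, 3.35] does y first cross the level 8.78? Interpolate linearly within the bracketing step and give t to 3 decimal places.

t=0.000: state=(3.000, 3.710, 3.950)
step 1 (dt=0.005): k1=(7.100, 37.348, 0.441), k2=(7.856, 37.494, 0.786), k3=(7.841, 37.517, 0.792), k4=(8.584, 37.685, 1.146); state += dt/6·(k1+2k2+2k3+k4)
t=0.005: state=(3.039, 3.898, 3.954)
t=0.010: state=(3.086, 4.087, 3.962)
t=0.015: state=(3.139, 4.279, 3.973)
t=0.110: state=(5.327, 8.735, 5.359)
next step: t=0.115: state=(5.500, 9.021, 5.526) — y has crossed 8.78
linear interpolation between t=0.110 (8.73521) and t=0.115 (9.02087) → t≈0.111

t = 0.111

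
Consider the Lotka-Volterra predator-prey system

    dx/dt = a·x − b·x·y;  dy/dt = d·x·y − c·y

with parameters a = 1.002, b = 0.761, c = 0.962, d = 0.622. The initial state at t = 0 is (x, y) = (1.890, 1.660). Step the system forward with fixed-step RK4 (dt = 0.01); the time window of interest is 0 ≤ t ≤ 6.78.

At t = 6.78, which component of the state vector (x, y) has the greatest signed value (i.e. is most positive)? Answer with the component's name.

t=0.000: state=(1.890, 1.660)
step 1 (dt=0.01): k1=(-0.494, 0.355), k2=(-0.496, 0.352), k3=(-0.496, 0.352), k4=(-0.498, 0.350); state += dt/6·(k1+2k2+2k3+k4)
t=0.010: state=(1.885, 1.664)
t=0.020: state=(1.880, 1.667)
t=0.030: state=(1.875, 1.670)
continuing one RK4 step at a time; state shown every 25 steps (Δt=0.25):
t=0.250: state=(1.757, 1.733)
t=0.500: state=(1.616, 1.772)
t=0.750: state=(1.482, 1.772)
t=1.000: state=(1.362, 1.738)
t=1.250: state=(1.265, 1.675)
t=1.500: state=(1.190, 1.594)
t=1.750: state=(1.139, 1.501)
t=2.000: state=(1.110, 1.405)
t=2.250: state=(1.101, 1.312)
t=2.500: state=(1.111, 1.225)
t=2.750: state=(1.139, 1.147)
t=3.000: state=(1.185, 1.080)
t=3.250: state=(1.246, 1.026)
t=3.500: state=(1.322, 0.984)
t=3.750: state=(1.413, 0.957)
t=4.000: state=(1.515, 0.945)
t=4.250: state=(1.626, 0.948)
t=4.500: state=(1.741, 0.968)
t=4.750: state=(1.854, 1.007)
t=5.000: state=(1.956, 1.065)
t=5.250: state=(2.038, 1.143)
t=5.500: state=(2.088, 1.239)
t=5.750: state=(2.097, 1.349)
t=6.000: state=(2.061, 1.467)
t=6.250: state=(1.981, 1.580)
t=6.500: state=(1.867, 1.676)
t=6.750: state=(1.731, 1.743)
t=6.780: state=(1.715, 1.749)
compare at T: x=1.715, y=1.749

largest component: y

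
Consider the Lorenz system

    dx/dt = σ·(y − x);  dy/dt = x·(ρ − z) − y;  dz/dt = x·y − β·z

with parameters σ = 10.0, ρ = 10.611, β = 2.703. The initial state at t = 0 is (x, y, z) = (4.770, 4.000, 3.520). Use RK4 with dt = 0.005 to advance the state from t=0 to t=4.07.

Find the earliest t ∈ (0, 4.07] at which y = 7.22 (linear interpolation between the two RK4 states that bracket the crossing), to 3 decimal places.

t = 0.129

t=0.000: state=(4.770, 4.000, 3.520)
step 1 (dt=0.005): k1=(-7.700, 29.824, 9.565), k2=(-6.762, 29.499, 9.778), k3=(-6.793, 29.514, 9.782), k4=(-5.885, 29.204, 9.996); state += dt/6·(k1+2k2+2k3+k4)
t=0.005: state=(4.736, 4.148, 3.569)
t=0.010: state=(4.711, 4.292, 3.620)
t=0.015: state=(4.694, 4.434, 3.673)
t=0.125: state=(5.623, 7.138, 5.576)
next step: t=0.130: state=(5.699, 7.243, 5.703) — y has crossed 7.22
linear interpolation between t=0.125 (7.13842) and t=0.130 (7.24319) → t≈0.129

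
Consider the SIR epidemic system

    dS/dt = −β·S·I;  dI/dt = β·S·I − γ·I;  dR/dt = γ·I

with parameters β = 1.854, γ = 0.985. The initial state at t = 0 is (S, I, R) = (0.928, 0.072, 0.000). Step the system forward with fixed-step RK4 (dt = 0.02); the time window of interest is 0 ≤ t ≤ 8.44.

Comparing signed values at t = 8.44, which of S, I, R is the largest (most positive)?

largest component: R

t=0.000: state=(0.928, 0.072, 0.000)
step 1 (dt=0.02): k1=(-0.124, 0.053, 0.071), k2=(-0.125, 0.053, 0.071), k3=(-0.125, 0.053, 0.071), k4=(-0.125, 0.053, 0.072); state += dt/6·(k1+2k2+2k3+k4)
t=0.020: state=(0.926, 0.073, 0.001)
t=0.040: state=(0.923, 0.074, 0.003)
t=0.060: state=(0.920, 0.075, 0.004)
continuing one RK4 step at a time; state shown every 25 steps (Δt=0.5):
t=0.500: state=(0.857, 0.101, 0.042)
t=1.000: state=(0.769, 0.131, 0.100)
t=1.500: state=(0.673, 0.156, 0.171)
t=2.000: state=(0.578, 0.170, 0.252)
t=2.500: state=(0.493, 0.171, 0.336)
t=3.000: state=(0.423, 0.159, 0.418)
t=3.500: state=(0.368, 0.140, 0.492)
t=4.000: state=(0.326, 0.118, 0.556)
t=4.500: state=(0.295, 0.096, 0.609)
t=5.000: state=(0.273, 0.076, 0.651)
t=5.500: state=(0.256, 0.060, 0.684)
t=6.000: state=(0.244, 0.046, 0.710)
t=6.500: state=(0.235, 0.035, 0.730)
t=7.000: state=(0.228, 0.027, 0.745)
t=7.500: state=(0.223, 0.020, 0.757)
t=8.000: state=(0.220, 0.015, 0.765)
t=8.440: state=(0.217, 0.012, 0.771)
compare at T: S=0.217, I=0.012, R=0.771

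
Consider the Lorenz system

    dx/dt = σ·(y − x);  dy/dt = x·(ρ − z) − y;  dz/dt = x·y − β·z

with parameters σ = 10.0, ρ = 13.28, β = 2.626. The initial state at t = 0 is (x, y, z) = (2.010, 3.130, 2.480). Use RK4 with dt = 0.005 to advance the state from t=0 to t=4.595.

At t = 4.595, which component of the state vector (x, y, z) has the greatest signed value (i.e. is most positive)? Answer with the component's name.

largest component: z

t=0.000: state=(2.010, 3.130, 2.480)
step 1 (dt=0.005): k1=(11.200, 18.578, -0.221), k2=(11.384, 18.835, -0.037), k3=(11.386, 18.838, -0.036), k4=(11.573, 19.099, 0.152); state += dt/6·(k1+2k2+2k3+k4)
t=0.005: state=(2.067, 3.224, 2.480)
t=0.010: state=(2.126, 3.321, 2.482)
t=0.015: state=(2.186, 3.421, 2.485)
continuing one RK4 step at a time; state shown every 40 steps (Δt=0.2):
t=0.200: state=(6.132, 9.215, 5.490)
t=0.400: state=(10.010, 8.582, 18.373)
t=0.600: state=(3.576, 0.996, 15.003)
t=0.800: state=(1.331, 1.185, 9.154)
t=1.000: state=(1.930, 2.641, 5.865)
t=1.200: state=(4.519, 6.513, 5.773)
t=1.400: state=(8.850, 10.074, 13.533)
t=1.600: state=(6.195, 3.455, 16.635)
t=1.800: state=(2.726, 2.120, 11.291)
t=2.000: state=(2.954, 3.659, 7.839)
t=2.200: state=(5.441, 7.167, 8.237)
t=2.400: state=(8.161, 8.333, 14.388)
t=2.600: state=(5.618, 3.811, 15.053)
t=2.800: state=(3.503, 3.253, 11.012)
t=3.000: state=(4.219, 5.102, 8.905)
t=3.200: state=(6.560, 7.734, 10.952)
t=3.400: state=(7.148, 6.351, 14.831)
t=3.600: state=(4.877, 3.937, 13.255)
t=3.800: state=(4.189, 4.408, 10.528)
t=4.000: state=(5.429, 6.329, 10.247)
t=4.200: state=(6.875, 7.112, 12.989)
t=4.400: state=(6.000, 5.140, 13.964)
t=4.595: state=(4.716, 4.424, 12.010)
compare at T: x=4.716, y=4.424, z=12.010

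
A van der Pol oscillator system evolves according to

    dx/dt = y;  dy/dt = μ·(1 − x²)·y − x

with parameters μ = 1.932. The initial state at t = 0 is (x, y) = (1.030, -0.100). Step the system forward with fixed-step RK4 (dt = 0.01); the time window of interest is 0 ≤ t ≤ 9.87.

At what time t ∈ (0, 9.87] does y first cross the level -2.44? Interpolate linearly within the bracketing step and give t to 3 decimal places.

t = 1.237

t=0.000: state=(1.030, -0.100)
step 1 (dt=0.01): k1=(-0.100, -1.018), k2=(-0.105, -1.017), k3=(-0.105, -1.017), k4=(-0.110, -1.016); state += dt/6·(k1+2k2+2k3+k4)
t=0.010: state=(1.029, -0.110)
t=0.020: state=(1.028, -0.120)
t=0.030: state=(1.027, -0.130)
continuing one RK4 step at a time; state shown every 50 steps (Δt=0.5):
t=0.500: state=(0.853, -0.619)
t=1.000: state=(0.350, -1.539)
t=1.230: state=(-0.097, -2.407)
next step: t=1.240: state=(-0.121, -2.452) — y has crossed -2.44
linear interpolation between t=1.230 (-2.40701) and t=1.240 (-2.45229) → t≈1.237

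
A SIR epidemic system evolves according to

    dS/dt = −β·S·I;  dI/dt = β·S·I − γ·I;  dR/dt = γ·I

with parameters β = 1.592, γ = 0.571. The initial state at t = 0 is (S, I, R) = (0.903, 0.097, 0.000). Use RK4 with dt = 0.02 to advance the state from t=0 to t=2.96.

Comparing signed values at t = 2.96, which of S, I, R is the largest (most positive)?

largest component: R

t=0.000: state=(0.903, 0.097, 0.000)
step 1 (dt=0.02): k1=(-0.139, 0.084, 0.055), k2=(-0.140, 0.085, 0.056), k3=(-0.140, 0.085, 0.056), k4=(-0.141, 0.085, 0.056); state += dt/6·(k1+2k2+2k3+k4)
t=0.020: state=(0.900, 0.099, 0.001)
t=0.040: state=(0.897, 0.100, 0.002)
t=0.060: state=(0.894, 0.102, 0.003)
continuing one RK4 step at a time; state shown every 5 steps (Δt=0.1):
t=0.100: state=(0.889, 0.106, 0.006)
t=0.200: state=(0.873, 0.115, 0.012)
t=0.300: state=(0.857, 0.124, 0.019)
t=0.400: state=(0.839, 0.135, 0.026)
t=0.500: state=(0.821, 0.145, 0.034)
t=0.600: state=(0.801, 0.156, 0.043)
t=0.700: state=(0.781, 0.167, 0.052)
t=0.800: state=(0.760, 0.178, 0.062)
t=0.900: state=(0.738, 0.190, 0.072)
t=1.000: state=(0.715, 0.201, 0.084)
t=1.100: state=(0.692, 0.213, 0.095)
t=1.200: state=(0.668, 0.224, 0.108)
t=1.300: state=(0.645, 0.235, 0.121)
t=1.400: state=(0.620, 0.245, 0.135)
t=1.500: state=(0.596, 0.255, 0.149)
t=1.600: state=(0.572, 0.264, 0.164)
t=1.700: state=(0.548, 0.273, 0.179)
t=1.800: state=(0.524, 0.281, 0.195)
t=1.900: state=(0.501, 0.288, 0.211)
t=2.000: state=(0.479, 0.294, 0.228)
t=2.100: state=(0.457, 0.299, 0.245)
t=2.200: state=(0.435, 0.303, 0.262)
t=2.300: state=(0.415, 0.306, 0.279)
t=2.400: state=(0.395, 0.308, 0.297)
t=2.500: state=(0.376, 0.310, 0.314)
t=2.600: state=(0.358, 0.310, 0.332)
t=2.700: state=(0.340, 0.310, 0.350)
t=2.800: state=(0.324, 0.308, 0.367)
t=2.900: state=(0.309, 0.306, 0.385)
t=2.960: state=(0.300, 0.305, 0.396)
compare at T: S=0.300, I=0.305, R=0.396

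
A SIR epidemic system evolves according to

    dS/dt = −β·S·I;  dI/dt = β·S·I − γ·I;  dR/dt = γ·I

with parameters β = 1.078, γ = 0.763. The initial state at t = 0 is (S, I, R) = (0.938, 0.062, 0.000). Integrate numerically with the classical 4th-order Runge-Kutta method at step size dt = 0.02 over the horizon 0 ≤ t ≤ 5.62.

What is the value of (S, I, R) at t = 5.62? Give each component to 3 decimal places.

(S, I, R) = (0.564, 0.076, 0.360)

t=0.000: state=(0.938, 0.062, 0.000)
step 1 (dt=0.02): k1=(-0.063, 0.015, 0.047), k2=(-0.063, 0.015, 0.047), k3=(-0.063, 0.015, 0.047), k4=(-0.063, 0.015, 0.048); state += dt/6·(k1+2k2+2k3+k4)
t=0.020: state=(0.937, 0.062, 0.001)
t=0.040: state=(0.935, 0.063, 0.002)
t=0.060: state=(0.934, 0.063, 0.003)
continuing one RK4 step at a time; state shown every 10 steps (Δt=0.2):
t=0.200: state=(0.925, 0.065, 0.010)
t=0.400: state=(0.912, 0.068, 0.020)
t=0.600: state=(0.898, 0.071, 0.030)
t=0.800: state=(0.885, 0.074, 0.042)
t=1.000: state=(0.870, 0.077, 0.053)
t=1.200: state=(0.856, 0.079, 0.065)
t=1.400: state=(0.841, 0.082, 0.077)
t=1.600: state=(0.826, 0.084, 0.090)
t=1.800: state=(0.811, 0.086, 0.103)
t=2.000: state=(0.796, 0.088, 0.116)
t=2.200: state=(0.781, 0.089, 0.130)
t=2.400: state=(0.766, 0.091, 0.143)
t=2.600: state=(0.751, 0.092, 0.157)
t=2.800: state=(0.736, 0.092, 0.171)
t=3.000: state=(0.722, 0.093, 0.185)
t=3.200: state=(0.708, 0.093, 0.200)
t=3.400: state=(0.693, 0.093, 0.214)
t=3.600: state=(0.680, 0.092, 0.228)
t=3.800: state=(0.666, 0.092, 0.242)
t=4.000: state=(0.653, 0.091, 0.256)
t=4.200: state=(0.641, 0.090, 0.270)
t=4.400: state=(0.629, 0.088, 0.283)
t=4.600: state=(0.617, 0.087, 0.296)
t=4.800: state=(0.606, 0.085, 0.310)
t=5.000: state=(0.595, 0.083, 0.322)
t=5.200: state=(0.584, 0.081, 0.335)
t=5.400: state=(0.575, 0.079, 0.347)
t=5.600: state=(0.565, 0.076, 0.359)
t=5.620: state=(0.564, 0.076, 0.360)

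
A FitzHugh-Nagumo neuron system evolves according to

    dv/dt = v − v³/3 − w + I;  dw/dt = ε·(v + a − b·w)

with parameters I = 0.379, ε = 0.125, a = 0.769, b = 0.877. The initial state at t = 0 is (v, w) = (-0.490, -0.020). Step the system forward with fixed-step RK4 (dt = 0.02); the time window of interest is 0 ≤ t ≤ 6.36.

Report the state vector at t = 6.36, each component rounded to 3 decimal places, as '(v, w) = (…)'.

(v, w) = (-1.344, -0.195)

t=0.000: state=(-0.490, -0.020)
step 1 (dt=0.02): k1=(-0.052, 0.037), k2=(-0.053, 0.037), k3=(-0.053, 0.037), k4=(-0.053, 0.037); state += dt/6·(k1+2k2+2k3+k4)
t=0.020: state=(-0.491, -0.019)
t=0.040: state=(-0.492, -0.019)
t=0.060: state=(-0.493, -0.018)
continuing one RK4 step at a time; state shown every 25 steps (Δt=0.5):
t=0.500: state=(-0.526, -0.003)
t=1.000: state=(-0.588, 0.010)
t=1.500: state=(-0.679, 0.018)
t=2.000: state=(-0.800, 0.019)
t=2.500: state=(-0.943, 0.012)
t=3.000: state=(-1.089, -0.004)
t=3.500: state=(-1.212, -0.027)
t=4.000: state=(-1.298, -0.056)
t=4.500: state=(-1.348, -0.086)
t=5.000: state=(-1.368, -0.118)
t=5.500: state=(-1.369, -0.148)
t=6.000: state=(-1.357, -0.176)
t=6.360: state=(-1.344, -0.195)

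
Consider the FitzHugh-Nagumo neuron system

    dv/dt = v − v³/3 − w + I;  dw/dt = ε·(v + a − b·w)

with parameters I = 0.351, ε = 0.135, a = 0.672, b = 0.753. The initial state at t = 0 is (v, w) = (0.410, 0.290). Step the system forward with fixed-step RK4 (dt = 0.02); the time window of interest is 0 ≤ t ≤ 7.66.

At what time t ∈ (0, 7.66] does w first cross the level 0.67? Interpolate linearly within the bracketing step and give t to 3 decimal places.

t = 2.170

t=0.000: state=(0.410, 0.290)
step 1 (dt=0.02): k1=(0.448, 0.117), k2=(0.451, 0.117), k3=(0.451, 0.117), k4=(0.453, 0.118); state += dt/6·(k1+2k2+2k3+k4)
t=0.020: state=(0.419, 0.292)
t=0.040: state=(0.428, 0.295)
t=0.060: state=(0.437, 0.297)
continuing one RK4 step at a time; state shown every 25 steps (Δt=0.5):
t=0.500: state=(0.664, 0.355)
t=1.000: state=(0.957, 0.435)
t=1.500: state=(1.217, 0.530)
t=2.000: state=(1.381, 0.634)
t=2.160: state=(1.412, 0.668)
next step: t=2.180: state=(1.415, 0.672) — w has crossed 0.67
linear interpolation between t=2.160 (0.66790) and t=2.180 (0.67216) → t≈2.170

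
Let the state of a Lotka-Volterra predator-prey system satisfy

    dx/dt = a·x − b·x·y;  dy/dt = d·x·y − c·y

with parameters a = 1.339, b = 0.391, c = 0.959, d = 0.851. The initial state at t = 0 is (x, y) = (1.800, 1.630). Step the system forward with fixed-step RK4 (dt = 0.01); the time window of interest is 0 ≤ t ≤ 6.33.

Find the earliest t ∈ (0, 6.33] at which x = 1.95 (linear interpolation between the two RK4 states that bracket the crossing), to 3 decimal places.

t = 0.118

t=0.000: state=(1.800, 1.630)
step 1 (dt=0.01): k1=(1.263, 0.934), k2=(1.264, 0.945), k3=(1.264, 0.945), k4=(1.265, 0.957); state += dt/6·(k1+2k2+2k3+k4)
t=0.010: state=(1.813, 1.639)
t=0.020: state=(1.825, 1.649)
t=0.030: state=(1.838, 1.659)
t=0.110: state=(1.940, 1.747)
next step: t=0.120: state=(1.952, 1.760) — x has crossed 1.95
linear interpolation between t=0.110 (1.93974) and t=0.120 (1.95246) → t≈0.118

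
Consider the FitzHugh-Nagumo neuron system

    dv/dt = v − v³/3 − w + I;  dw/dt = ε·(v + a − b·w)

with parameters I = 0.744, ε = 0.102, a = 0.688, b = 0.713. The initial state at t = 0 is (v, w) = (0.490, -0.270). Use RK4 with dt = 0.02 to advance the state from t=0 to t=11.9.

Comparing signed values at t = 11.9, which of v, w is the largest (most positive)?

largest component: w

t=0.000: state=(0.490, -0.270)
step 1 (dt=0.02): k1=(1.465, 0.140), k2=(1.474, 0.141), k3=(1.474, 0.141), k4=(1.484, 0.143); state += dt/6·(k1+2k2+2k3+k4)
t=0.020: state=(0.519, -0.267)
t=0.040: state=(0.549, -0.264)
t=0.060: state=(0.580, -0.261)
continuing one RK4 step at a time; state shown every 25 steps (Δt=0.5):
t=0.500: state=(1.280, -0.182)
t=1.000: state=(1.820, -0.061)
t=1.500: state=(1.971, 0.072)
t=2.000: state=(1.974, 0.203)
t=2.500: state=(1.940, 0.328)
t=3.000: state=(1.899, 0.447)
t=3.500: state=(1.855, 0.559)
t=4.000: state=(1.811, 0.666)
t=4.500: state=(1.766, 0.766)
t=5.000: state=(1.720, 0.860)
t=5.500: state=(1.673, 0.949)
t=6.000: state=(1.626, 1.032)
t=6.500: state=(1.578, 1.110)
t=7.000: state=(1.528, 1.183)
t=7.500: state=(1.477, 1.250)
t=8.000: state=(1.425, 1.313)
t=8.500: state=(1.370, 1.370)
t=9.000: state=(1.312, 1.423)
t=9.500: state=(1.250, 1.471)
t=10.000: state=(1.184, 1.514)
t=10.500: state=(1.111, 1.551)
t=11.000: state=(1.029, 1.584)
t=11.500: state=(0.935, 1.611)
t=11.900: state=(0.846, 1.629)
compare at T: v=0.846, w=1.629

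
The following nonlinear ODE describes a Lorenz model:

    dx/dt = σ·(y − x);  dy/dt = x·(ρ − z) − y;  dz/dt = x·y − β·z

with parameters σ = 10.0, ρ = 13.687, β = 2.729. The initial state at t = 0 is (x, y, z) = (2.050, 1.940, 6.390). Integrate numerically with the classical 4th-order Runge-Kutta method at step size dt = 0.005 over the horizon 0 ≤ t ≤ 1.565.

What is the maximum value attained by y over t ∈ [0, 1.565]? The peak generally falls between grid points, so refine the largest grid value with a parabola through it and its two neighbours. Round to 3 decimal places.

max y = 10.722

t=0.000: state=(2.050, 1.940, 6.390)
step 1 (dt=0.005): k1=(-1.100, 13.019, -13.461), k2=(-0.747, 13.035, -13.308), k3=(-0.755, 13.041, -13.307), k4=(-0.410, 13.062, -13.154); state += dt/6·(k1+2k2+2k3+k4)
t=0.005: state=(2.046, 2.005, 6.323)
t=0.010: state=(2.046, 2.071, 6.258)
t=0.015: state=(2.049, 2.136, 6.195)
continuing one RK4 step at a time; state shown every 20 steps (Δt=0.1):
t=0.100: state=(2.495, 3.401, 5.382)
t=0.200: state=(3.816, 5.564, 5.333)
t=0.300: state=(5.990, 8.536, 7.132)
t=0.400: state=(8.528, 10.694, 11.820)
t=0.500: state=(9.424, 8.730, 17.128)
t=0.600: state=(7.361, 4.423, 17.901)
t=0.700: state=(4.575, 2.271, 15.244)
t=0.800: state=(2.967, 2.016, 12.253)
t=0.900: state=(2.520, 2.504, 9.844)
t=1.000: state=(2.835, 3.459, 8.177)
t=1.100: state=(3.758, 4.986, 7.437)
t=1.200: state=(5.289, 7.095, 8.073)
t=1.300: state=(7.198, 9.037, 10.677)
t=1.400: state=(8.472, 8.920, 14.569)
t=1.500: state=(7.863, 6.310, 16.689)
t=1.565: state=(6.642, 4.578, 16.312)
largest grid value and its neighbours: y(0.405)=10.71382, y(0.410)=10.72196, y(0.415)=10.71767
parabola through these three points peaks at t≈0.411 with y≈10.72211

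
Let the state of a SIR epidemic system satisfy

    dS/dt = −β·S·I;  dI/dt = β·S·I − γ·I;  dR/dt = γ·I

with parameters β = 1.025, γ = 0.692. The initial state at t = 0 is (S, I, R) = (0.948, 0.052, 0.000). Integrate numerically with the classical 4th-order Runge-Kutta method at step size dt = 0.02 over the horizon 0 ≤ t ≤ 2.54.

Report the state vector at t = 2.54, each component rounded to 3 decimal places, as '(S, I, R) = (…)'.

t=0.000: state=(0.948, 0.052, 0.000)
step 1 (dt=0.02): k1=(-0.051, 0.015, 0.036), k2=(-0.051, 0.015, 0.036), k3=(-0.051, 0.015, 0.036), k4=(-0.051, 0.015, 0.036); state += dt/6·(k1+2k2+2k3+k4)
t=0.020: state=(0.947, 0.052, 0.001)
t=0.040: state=(0.946, 0.053, 0.001)
t=0.060: state=(0.945, 0.053, 0.002)
continuing one RK4 step at a time; state shown every 5 steps (Δt=0.1):
t=0.100: state=(0.943, 0.053, 0.004)
t=0.200: state=(0.938, 0.055, 0.007)
t=0.300: state=(0.932, 0.056, 0.011)
t=0.400: state=(0.927, 0.058, 0.015)
t=0.500: state=(0.921, 0.059, 0.019)
t=0.600: state=(0.916, 0.061, 0.023)
t=0.700: state=(0.910, 0.062, 0.028)
t=0.800: state=(0.904, 0.064, 0.032)
t=0.900: state=(0.898, 0.065, 0.037)
t=1.000: state=(0.892, 0.067, 0.041)
t=1.100: state=(0.886, 0.068, 0.046)
t=1.200: state=(0.880, 0.070, 0.051)
t=1.300: state=(0.873, 0.071, 0.055)
t=1.400: state=(0.867, 0.073, 0.060)
t=1.500: state=(0.860, 0.074, 0.066)
t=1.600: state=(0.854, 0.076, 0.071)
t=1.700: state=(0.847, 0.077, 0.076)
t=1.800: state=(0.840, 0.078, 0.081)
t=1.900: state=(0.834, 0.080, 0.087)
t=2.000: state=(0.827, 0.081, 0.092)
t=2.100: state=(0.820, 0.082, 0.098)
t=2.200: state=(0.813, 0.083, 0.104)
t=2.300: state=(0.806, 0.084, 0.110)
t=2.400: state=(0.799, 0.086, 0.115)
t=2.500: state=(0.792, 0.087, 0.121)
t=2.540: state=(0.789, 0.087, 0.124)

(S, I, R) = (0.789, 0.087, 0.124)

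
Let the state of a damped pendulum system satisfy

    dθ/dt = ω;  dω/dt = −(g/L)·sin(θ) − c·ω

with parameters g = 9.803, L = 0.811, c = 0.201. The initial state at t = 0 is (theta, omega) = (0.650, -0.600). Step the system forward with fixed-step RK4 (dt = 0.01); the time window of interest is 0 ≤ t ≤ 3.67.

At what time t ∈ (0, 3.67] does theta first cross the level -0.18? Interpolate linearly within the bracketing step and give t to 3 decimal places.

t = 0.477

t=0.000: state=(0.650, -0.600)
step 1 (dt=0.01): k1=(-0.600, -7.195), k2=(-0.636, -7.158), k3=(-0.636, -7.157), k4=(-0.672, -7.119); state += dt/6·(k1+2k2+2k3+k4)
t=0.010: state=(0.644, -0.672)
t=0.020: state=(0.637, -0.742)
t=0.030: state=(0.629, -0.812)
continuing one RK4 step at a time; state shown every 20 steps (Δt=0.2):
t=0.200: state=(0.400, -1.801)
t=0.400: state=(-0.016, -2.192)
t=0.470: state=(-0.166, -2.084)
next step: t=0.480: state=(-0.187, -2.059) — theta has crossed -0.18
linear interpolation between t=0.470 (-0.16592) and t=0.480 (-0.18663) → t≈0.477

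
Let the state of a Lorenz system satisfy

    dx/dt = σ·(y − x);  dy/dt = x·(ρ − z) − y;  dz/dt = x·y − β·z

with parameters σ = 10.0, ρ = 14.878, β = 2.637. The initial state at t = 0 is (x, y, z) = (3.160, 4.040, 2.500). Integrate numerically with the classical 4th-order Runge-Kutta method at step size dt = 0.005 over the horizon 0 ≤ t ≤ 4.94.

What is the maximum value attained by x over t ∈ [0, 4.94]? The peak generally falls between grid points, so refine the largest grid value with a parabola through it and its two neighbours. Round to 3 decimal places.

t=0.000: state=(3.160, 4.040, 2.500)
step 1 (dt=0.005): k1=(8.800, 35.074, 6.174), k2=(9.457, 35.210, 6.501), k3=(9.444, 35.227, 6.507), k4=(10.089, 35.378, 6.844); state += dt/6·(k1+2k2+2k3+k4)
t=0.005: state=(3.207, 4.216, 2.533)
t=0.010: state=(3.261, 4.394, 2.569)
t=0.015: state=(3.320, 4.574, 2.608)
continuing one RK4 step at a time; state shown every 40 steps (Δt=0.2):
t=0.200: state=(8.762, 12.651, 9.758)
t=0.400: state=(8.650, 3.962, 21.826)
t=0.600: state=(1.597, 0.110, 13.708)
t=0.800: state=(0.619, 0.677, 8.135)
t=1.000: state=(1.277, 1.924, 4.981)
t=1.200: state=(3.864, 6.072, 4.507)
t=1.400: state=(9.909, 12.383, 14.266)
t=1.600: state=(6.585, 2.478, 19.669)
t=1.800: state=(1.747, 0.971, 12.253)
t=2.000: state=(1.713, 2.248, 7.602)
t=2.200: state=(4.000, 5.916, 6.264)
t=2.400: state=(9.055, 11.205, 13.631)
t=2.600: state=(7.084, 3.800, 19.146)
t=2.800: state=(2.683, 1.875, 12.809)
t=3.000: state=(2.820, 3.590, 8.593)
t=3.200: state=(5.740, 7.874, 8.934)
t=3.400: state=(9.055, 8.999, 16.986)
t=3.600: state=(5.361, 3.175, 16.608)
t=3.800: state=(3.219, 3.166, 11.503)
t=4.000: state=(4.539, 5.848, 9.395)
t=4.200: state=(7.752, 9.099, 13.363)
t=4.400: state=(7.224, 5.497, 17.418)
t=4.600: state=(4.237, 3.486, 13.688)
t=4.800: state=(4.323, 5.047, 10.687)
t=4.940: state=(5.823, 7.154, 11.046)
largest grid value and its neighbours: x(0.300)=11.30805, x(0.305)=11.31003, x(0.310)=11.29609
parabola through these three points peaks at t≈0.303 with x≈11.31116

max x = 11.311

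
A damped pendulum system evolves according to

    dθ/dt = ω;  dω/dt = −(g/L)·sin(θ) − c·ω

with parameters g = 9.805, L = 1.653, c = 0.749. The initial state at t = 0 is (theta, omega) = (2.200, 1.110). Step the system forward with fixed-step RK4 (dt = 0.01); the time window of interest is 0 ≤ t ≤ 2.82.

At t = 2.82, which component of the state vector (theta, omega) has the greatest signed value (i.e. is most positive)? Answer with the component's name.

t=0.000: state=(2.200, 1.110)
step 1 (dt=0.01): k1=(1.110, -5.627), k2=(1.082, -5.587), k3=(1.082, -5.587), k4=(1.054, -5.547); state += dt/6·(k1+2k2+2k3+k4)
t=0.010: state=(2.211, 1.054)
t=0.020: state=(2.221, 0.999)
t=0.030: state=(2.231, 0.945)
continuing one RK4 step at a time; state shown every 10 steps (Δt=0.1):
t=0.100: state=(2.284, 0.584)
t=0.200: state=(2.319, 0.118)
t=0.300: state=(2.309, -0.310)
t=0.400: state=(2.257, -0.719)
t=0.500: state=(2.165, -1.124)
t=0.600: state=(2.032, -1.535)
t=0.700: state=(1.858, -1.955)
t=0.800: state=(1.641, -2.375)
t=0.900: state=(1.384, -2.773)
t=1.000: state=(1.089, -3.111)
t=1.100: state=(0.765, -3.341)
t=1.200: state=(0.426, -3.419)
t=1.300: state=(0.087, -3.315)
t=1.400: state=(-0.231, -3.032)
t=1.500: state=(-0.514, -2.603)
t=1.600: state=(-0.749, -2.076)
t=1.700: state=(-0.928, -1.500)
t=1.800: state=(-1.048, -0.913)
t=1.900: state=(-1.111, -0.342)
t=2.000: state=(-1.118, 0.197)
t=2.100: state=(-1.073, 0.692)
t=2.200: state=(-0.981, 1.132)
t=2.300: state=(-0.849, 1.503)
t=2.400: state=(-0.683, 1.791)
t=2.500: state=(-0.494, 1.979)
t=2.600: state=(-0.291, 2.054)
t=2.700: state=(-0.087, 2.012)
t=2.800: state=(0.108, 1.859)
t=2.820: state=(0.144, 1.817)
compare at T: theta=0.144, omega=1.817

largest component: omega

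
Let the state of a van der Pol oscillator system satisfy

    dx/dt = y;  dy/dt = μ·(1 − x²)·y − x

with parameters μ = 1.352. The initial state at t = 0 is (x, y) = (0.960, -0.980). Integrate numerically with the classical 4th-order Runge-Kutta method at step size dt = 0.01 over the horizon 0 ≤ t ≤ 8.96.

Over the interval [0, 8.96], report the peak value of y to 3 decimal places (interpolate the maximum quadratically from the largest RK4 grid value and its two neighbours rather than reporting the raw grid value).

max y = 3.055

t=0.000: state=(0.960, -0.980)
step 1 (dt=0.01): k1=(-0.980, -1.064), k2=(-0.985, -1.072), k3=(-0.985, -1.072), k4=(-0.991, -1.080); state += dt/6·(k1+2k2+2k3+k4)
t=0.010: state=(0.950, -0.991)
t=0.020: state=(0.940, -1.002)
t=0.030: state=(0.930, -1.013)
continuing one RK4 step at a time; state shown every 50 steps (Δt=0.5):
t=0.500: state=(0.289, -1.829)
t=1.000: state=(-0.966, -2.966)
t=1.500: state=(-1.938, -0.626)
t=2.000: state=(-1.934, 0.346)
t=2.500: state=(-1.705, 0.543)
t=3.000: state=(-1.391, 0.725)
t=3.500: state=(-0.951, 1.087)
t=4.000: state=(-0.213, 2.012)
t=4.500: state=(1.129, 2.967)
t=5.000: state=(1.986, 0.407)
t=5.500: state=(1.932, -0.379)
t=6.000: state=(1.694, -0.553)
t=6.500: state=(1.376, -0.737)
t=7.000: state=(0.927, -1.113)
t=7.500: state=(0.167, -2.077)
t=8.000: state=(-1.195, -2.910)
t=8.500: state=(-1.994, -0.329)
t=8.960: state=(-1.938, 0.370)
largest grid value and its neighbours: y(4.410)=3.05394, y(4.420)=3.05511, y(4.430)=3.05374
parabola through these three points peaks at t≈4.420 with y≈3.05512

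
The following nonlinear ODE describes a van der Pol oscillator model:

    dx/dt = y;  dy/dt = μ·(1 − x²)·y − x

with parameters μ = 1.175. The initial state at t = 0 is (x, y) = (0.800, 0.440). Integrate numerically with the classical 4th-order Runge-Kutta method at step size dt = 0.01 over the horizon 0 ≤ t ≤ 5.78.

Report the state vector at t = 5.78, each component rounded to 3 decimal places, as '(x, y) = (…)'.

(x, y) = (1.666, 1.809)

t=0.000: state=(0.800, 0.440)
step 1 (dt=0.01): k1=(0.440, -0.614), k2=(0.437, -0.619), k3=(0.437, -0.619), k4=(0.434, -0.624); state += dt/6·(k1+2k2+2k3+k4)
t=0.010: state=(0.804, 0.434)
t=0.020: state=(0.809, 0.428)
t=0.030: state=(0.813, 0.421)
continuing one RK4 step at a time; state shown every 20 steps (Δt=0.2):
t=0.200: state=(0.874, 0.298)
t=0.400: state=(0.917, 0.128)
t=0.600: state=(0.925, -0.055)
t=0.800: state=(0.895, -0.244)
t=1.000: state=(0.827, -0.437)
t=1.200: state=(0.719, -0.643)
t=1.400: state=(0.568, -0.877)
t=1.600: state=(0.366, -1.156)
t=1.800: state=(0.101, -1.496)
t=2.000: state=(-0.235, -1.874)
t=2.200: state=(-0.643, -2.167)
t=2.400: state=(-1.079, -2.119)
t=2.600: state=(-1.457, -1.588)
t=2.800: state=(-1.700, -0.843)
t=3.000: state=(-1.804, -0.237)
t=3.200: state=(-1.810, 0.142)
t=3.400: state=(-1.758, 0.365)
t=3.600: state=(-1.670, 0.508)
t=3.800: state=(-1.557, 0.618)
t=4.000: state=(-1.423, 0.724)
t=4.200: state=(-1.266, 0.844)
t=4.400: state=(-1.083, 0.997)
t=4.600: state=(-0.864, 1.205)
t=4.800: state=(-0.595, 1.498)
t=5.000: state=(-0.257, 1.906)
t=5.200: state=(0.175, 2.414)
t=5.400: state=(0.703, 2.814)
t=5.600: state=(1.260, 2.625)
t=5.780: state=(1.666, 1.809)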